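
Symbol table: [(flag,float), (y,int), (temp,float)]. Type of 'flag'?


Lookup 'flag' → type float


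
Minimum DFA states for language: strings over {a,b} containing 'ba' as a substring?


KMP-style automaton: 2 progress states + 1 absorbing accept = 3
Minimal DFA: 3 states


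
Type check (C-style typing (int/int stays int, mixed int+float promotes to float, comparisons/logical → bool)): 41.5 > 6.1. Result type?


Operand types: float > float
Rule: comparison yields bool
Result type: bool


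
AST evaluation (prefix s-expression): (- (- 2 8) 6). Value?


Evaluate inner: (- 2 8) = -6
Evaluate root: (- -6 6) = -12
Result: -12


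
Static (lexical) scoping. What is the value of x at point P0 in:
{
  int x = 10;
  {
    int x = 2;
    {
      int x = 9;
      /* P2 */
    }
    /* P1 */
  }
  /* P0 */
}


x declared in the same block as P0
x = 10


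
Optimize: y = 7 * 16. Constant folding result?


7 * 16 = 112 at compile time
Optimized: y = 112


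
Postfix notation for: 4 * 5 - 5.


Left to right (same or higher precedence on left)
Postfix: 4 5 * 5 -


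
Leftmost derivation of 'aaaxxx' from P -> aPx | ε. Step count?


Derivation: P => aPx => aaPxx => aaaPxxx => aaaxxx
Steps: 4


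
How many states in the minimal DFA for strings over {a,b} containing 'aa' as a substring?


KMP-style automaton: 2 progress states + 1 absorbing accept = 3
Minimal DFA: 3 states


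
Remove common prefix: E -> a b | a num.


Common prefix: 'a'
Factored: E -> a E', E' -> b | num


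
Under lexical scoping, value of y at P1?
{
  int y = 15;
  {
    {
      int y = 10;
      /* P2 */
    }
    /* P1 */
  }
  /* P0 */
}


P1's block does not declare y; resolves to the enclosing declaration at depth 0
y = 15


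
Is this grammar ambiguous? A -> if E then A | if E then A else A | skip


dangling else: 'if E then if E then skip else skip' parses two ways
Ambiguous


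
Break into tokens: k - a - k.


Scan left to right, longest-match per lexeme
Tokens: ID(k), OP(-), ID(a), OP(-), ID(k)


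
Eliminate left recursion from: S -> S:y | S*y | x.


Left-recursive alternatives: S:y, S*y; non-recursive: x
Introduce S': S -> xS', S' -> :yS' | *yS' | ε


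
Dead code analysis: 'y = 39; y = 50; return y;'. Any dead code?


first assignment to y is overwritten before any read
Dead: 'y = 39'


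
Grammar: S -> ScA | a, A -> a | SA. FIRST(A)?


Per alternative of A: FIRST(a) = {a}; FIRST(SA) = {a}
FIRST(A) = {a}


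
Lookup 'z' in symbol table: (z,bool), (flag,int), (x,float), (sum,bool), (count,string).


Lookup 'z' → type bool


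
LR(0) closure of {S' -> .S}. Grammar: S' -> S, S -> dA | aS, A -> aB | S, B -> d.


Start: S' -> .S
For each item with dot before a nonterminal B, add B -> .γ for every B-production
Closure: [S' -> .S, S -> .dA, S -> .aS]


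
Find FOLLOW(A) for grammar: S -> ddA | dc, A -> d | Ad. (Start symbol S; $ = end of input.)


$ ∈ FOLLOW(S). For each A -> αBβ: add FIRST(β)\{ε} to FOLLOW(B); if β nullable, add FOLLOW(A).
FOLLOW(A) = {$, d}


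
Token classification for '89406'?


Pattern: digits only
Type: INTEGER_LITERAL


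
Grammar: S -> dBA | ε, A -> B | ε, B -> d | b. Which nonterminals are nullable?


A nonterminal is nullable iff some alternative derives ε (directly, or every symbol in it is nullable)
Nullable: {A, S}


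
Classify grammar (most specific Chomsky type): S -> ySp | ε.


Single nonterminal LHS, but y^n p^n is not regular
Classification: Type 2 (Context-Free)


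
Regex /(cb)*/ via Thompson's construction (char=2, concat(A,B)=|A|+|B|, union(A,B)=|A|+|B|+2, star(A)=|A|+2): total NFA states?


Syntax tree has 2 char leaf(s), 0 union(s), 1 star(s)
chars contribute 2×2 = 4; each union adds +2; each star adds +2
Total: 4 + 0 + 2 = 6 states


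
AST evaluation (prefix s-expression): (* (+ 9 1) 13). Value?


Evaluate inner: (+ 9 1) = 10
Evaluate root: (* 10 13) = 130
Result: 130


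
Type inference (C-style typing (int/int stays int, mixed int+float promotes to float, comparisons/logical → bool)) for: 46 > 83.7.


Operand types: int > float
Rule: comparison yields bool
Result type: bool


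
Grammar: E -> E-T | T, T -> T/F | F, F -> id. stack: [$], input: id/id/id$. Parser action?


no handle on stack; shift 'id'
Action: shift


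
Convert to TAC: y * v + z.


Break into single-operator statements:
t1 = y * v
t2 = t1 + z


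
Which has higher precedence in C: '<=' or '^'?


'<=' is relational (level 7); '^' is bitwise XOR (level 4)
Higher level binds tighter
'<=' has higher precedence than '^'


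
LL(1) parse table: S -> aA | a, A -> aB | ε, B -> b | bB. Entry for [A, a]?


For [A, a]: 'a' ∈ FIRST(aB)
Entry: A -> aB


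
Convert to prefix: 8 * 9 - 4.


left-to-right (same/higher precedence on left): tree is (- (* 8 9) 4)
Prefix: - * 8 9 4


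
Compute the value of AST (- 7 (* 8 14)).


Evaluate inner: (* 8 14) = 112
Evaluate root: (- 7 112) = -105
Result: -105


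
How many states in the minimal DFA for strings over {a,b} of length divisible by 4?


Track length mod 4: states 0..3, accept at 0
Minimal DFA: 4 states


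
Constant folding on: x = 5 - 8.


5 - 8 = -3 at compile time
Optimized: x = -3


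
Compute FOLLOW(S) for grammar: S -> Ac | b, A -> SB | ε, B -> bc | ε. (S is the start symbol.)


$ ∈ FOLLOW(S). For each A -> αBβ: add FIRST(β)\{ε} to FOLLOW(B); if β nullable, add FOLLOW(A).
FOLLOW(S) = {$, b, c}


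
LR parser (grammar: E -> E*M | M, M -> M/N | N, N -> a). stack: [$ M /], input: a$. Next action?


no handle; shift 'a'
Action: shift


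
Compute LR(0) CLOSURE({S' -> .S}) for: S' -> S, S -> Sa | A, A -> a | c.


Start: S' -> .S
For each item with dot before a nonterminal B, add B -> .γ for every B-production
Closure: [S' -> .S, S -> .Sa, S -> .A, A -> .a, A -> .c]


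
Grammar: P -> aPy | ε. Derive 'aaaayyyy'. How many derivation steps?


Derivation: P => aPy => aaPyy => aaaPyyy => aaaaPyyyy => aaaayyyy
Steps: 5


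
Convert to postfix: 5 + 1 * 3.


* has higher precedence, evaluate 1*3 first
Postfix: 5 1 3 * +


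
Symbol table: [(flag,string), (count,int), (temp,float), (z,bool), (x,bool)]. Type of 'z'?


Lookup 'z' → type bool


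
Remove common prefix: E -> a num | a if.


Common prefix: 'a'
Factored: E -> a E', E' -> num | if


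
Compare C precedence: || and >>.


'>>' is shift (level 8); '||' is logical OR (level 1)
Higher level binds tighter
'>>' has higher precedence than '||'


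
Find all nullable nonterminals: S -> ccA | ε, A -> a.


A nonterminal is nullable iff some alternative derives ε (directly, or every symbol in it is nullable)
Nullable: {S}


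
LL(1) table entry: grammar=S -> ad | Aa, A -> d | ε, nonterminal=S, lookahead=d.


For [S, d]: 'd' ∈ FIRST(Aa)
Entry: S -> Aa


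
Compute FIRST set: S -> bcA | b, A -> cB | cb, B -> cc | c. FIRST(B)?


Per alternative of B: FIRST(cc) = {c}; FIRST(c) = {c}
FIRST(B) = {c}


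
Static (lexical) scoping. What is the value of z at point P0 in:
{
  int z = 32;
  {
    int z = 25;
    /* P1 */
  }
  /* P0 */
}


z declared in the same block as P0
z = 32


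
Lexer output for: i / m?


Scan left to right, longest-match per lexeme
Tokens: ID(i), OP(/), ID(m)


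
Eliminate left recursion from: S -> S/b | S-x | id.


Left-recursive alternatives: S/b, S-x; non-recursive: id
Introduce S': S -> idS', S' -> /bS' | -xS' | ε


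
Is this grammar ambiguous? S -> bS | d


right-linear, alternatives start with distinct terminals 'b' vs 'd': unique leftmost derivation
Unambiguous


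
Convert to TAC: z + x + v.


Break into single-operator statements:
t1 = z + x
t2 = t1 + v


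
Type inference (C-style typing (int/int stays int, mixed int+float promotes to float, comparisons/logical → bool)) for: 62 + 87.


Operand types: int + int
Rule: mixed int/float promotes to float; int/int stays int
Result type: int


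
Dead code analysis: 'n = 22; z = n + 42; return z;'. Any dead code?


n is read by z's definition; z is returned
No dead code


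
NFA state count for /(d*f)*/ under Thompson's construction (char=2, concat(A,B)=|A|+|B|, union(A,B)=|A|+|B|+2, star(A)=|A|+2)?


Syntax tree has 2 char leaf(s), 0 union(s), 2 star(s)
chars contribute 2×2 = 4; each union adds +2; each star adds +2
Total: 4 + 0 + 4 = 8 states


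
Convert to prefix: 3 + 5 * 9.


'*' binds tighter: tree is (+ 3 (* 5 9))
Prefix: + 3 * 5 9


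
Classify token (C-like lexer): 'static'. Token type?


Pattern: reserved word
Type: KEYWORD


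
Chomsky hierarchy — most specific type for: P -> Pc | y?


Left-linear: every RHS is a terminal or one nonterminal followed by a terminal
Classification: Type 3 (Regular)


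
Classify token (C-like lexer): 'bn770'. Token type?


Pattern: letter/underscore followed by alphanumerics, not a keyword
Type: IDENTIFIER


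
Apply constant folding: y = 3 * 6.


3 * 6 = 18 at compile time
Optimized: y = 18


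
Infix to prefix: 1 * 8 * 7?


left-to-right (same/higher precedence on left): tree is (* (* 1 8) 7)
Prefix: * * 1 8 7


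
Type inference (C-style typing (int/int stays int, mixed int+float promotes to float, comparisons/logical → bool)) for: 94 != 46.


Operand types: int != int
Rule: comparison yields bool
Result type: bool


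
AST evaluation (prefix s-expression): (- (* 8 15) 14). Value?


Evaluate inner: (* 8 15) = 120
Evaluate root: (- 120 14) = 106
Result: 106


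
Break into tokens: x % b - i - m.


Scan left to right, longest-match per lexeme
Tokens: ID(x), OP(%), ID(b), OP(-), ID(i), OP(-), ID(m)


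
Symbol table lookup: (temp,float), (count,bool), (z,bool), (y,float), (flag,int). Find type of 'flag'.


Lookup 'flag' → type int


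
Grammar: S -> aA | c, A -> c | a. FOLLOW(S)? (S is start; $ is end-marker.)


$ ∈ FOLLOW(S). For each A -> αBβ: add FIRST(β)\{ε} to FOLLOW(B); if β nullable, add FOLLOW(A).
FOLLOW(S) = {$}


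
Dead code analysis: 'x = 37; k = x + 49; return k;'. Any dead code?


x is read by k's definition; k is returned
No dead code


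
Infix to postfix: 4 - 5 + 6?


Left to right (same or higher precedence on left)
Postfix: 4 5 - 6 +


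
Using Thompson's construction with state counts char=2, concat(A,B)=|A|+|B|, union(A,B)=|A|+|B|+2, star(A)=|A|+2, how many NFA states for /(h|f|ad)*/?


Syntax tree has 4 char leaf(s), 2 union(s), 1 star(s)
chars contribute 4×2 = 8; each union adds +2; each star adds +2
Total: 8 + 4 + 2 = 14 states


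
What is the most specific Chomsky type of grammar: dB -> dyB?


LHS has context (more than one symbol) and |LHS| ≤ |RHS|
Classification: Type 1 (Context-Sensitive)


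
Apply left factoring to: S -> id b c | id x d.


Common prefix: 'id'
Factored: S -> id S', S' -> b c | x d


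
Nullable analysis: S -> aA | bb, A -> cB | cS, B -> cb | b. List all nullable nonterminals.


A nonterminal is nullable iff some alternative derives ε (directly, or every symbol in it is nullable)
Nullable: {}


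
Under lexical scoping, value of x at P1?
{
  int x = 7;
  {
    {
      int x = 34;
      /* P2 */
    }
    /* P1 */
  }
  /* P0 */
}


P1's block does not declare x; resolves to the enclosing declaration at depth 0
x = 7


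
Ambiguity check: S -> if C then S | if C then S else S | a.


dangling else: 'if C then if C then a else a' parses two ways
Ambiguous


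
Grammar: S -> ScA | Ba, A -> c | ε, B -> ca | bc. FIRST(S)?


Per alternative of S: FIRST(ScA) = {b, c}; FIRST(Ba) = {b, c}
FIRST(S) = {b, c}


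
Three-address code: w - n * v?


Break into single-operator statements:
t1 = n * v
t2 = w - t1


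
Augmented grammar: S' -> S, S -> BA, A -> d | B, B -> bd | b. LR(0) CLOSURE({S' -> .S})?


Start: S' -> .S
For each item with dot before a nonterminal B, add B -> .γ for every B-production
Closure: [S' -> .S, S -> .BA, B -> .bd, B -> .b]


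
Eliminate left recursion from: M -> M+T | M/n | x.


Left-recursive alternatives: M+T, M/n; non-recursive: x
Introduce M': M -> xM', M' -> +TM' | /nM' | ε


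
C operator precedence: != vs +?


'+' is additive (level 9); '!=' is equality (level 6)
Higher level binds tighter
'+' has higher precedence than '!='


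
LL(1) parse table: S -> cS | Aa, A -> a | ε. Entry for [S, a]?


For [S, a]: 'a' ∈ FIRST(Aa)
Entry: S -> Aa


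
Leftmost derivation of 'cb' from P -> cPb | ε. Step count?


Derivation: P => cPb => cb
Steps: 2


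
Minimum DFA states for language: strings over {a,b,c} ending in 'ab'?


Track the longest suffix of input matching a prefix of 'ab': 3 classes (prefixes of length 0..2)
Minimal DFA: 3 states


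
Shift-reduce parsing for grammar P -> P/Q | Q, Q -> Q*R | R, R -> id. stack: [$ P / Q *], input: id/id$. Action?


no handle; shift 'id'
Action: shift


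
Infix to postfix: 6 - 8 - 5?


Left to right (same or higher precedence on left)
Postfix: 6 8 - 5 -


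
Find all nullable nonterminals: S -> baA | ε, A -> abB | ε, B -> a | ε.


A nonterminal is nullable iff some alternative derives ε (directly, or every symbol in it is nullable)
Nullable: {A, B, S}


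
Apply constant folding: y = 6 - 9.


6 - 9 = -3 at compile time
Optimized: y = -3


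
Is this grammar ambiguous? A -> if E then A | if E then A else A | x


dangling else: 'if E then if E then x else x' parses two ways
Ambiguous


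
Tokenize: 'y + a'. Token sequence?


Scan left to right, longest-match per lexeme
Tokens: ID(y), OP(+), ID(a)


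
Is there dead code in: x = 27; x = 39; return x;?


first assignment to x is overwritten before any read
Dead: 'x = 27'


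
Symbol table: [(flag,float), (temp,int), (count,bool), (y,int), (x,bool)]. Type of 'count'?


Lookup 'count' → type bool


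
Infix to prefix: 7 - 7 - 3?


left-to-right (same/higher precedence on left): tree is (- (- 7 7) 3)
Prefix: - - 7 7 3


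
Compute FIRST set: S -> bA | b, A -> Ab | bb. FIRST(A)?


Per alternative of A: FIRST(Ab) = {b}; FIRST(bb) = {b}
FIRST(A) = {b}


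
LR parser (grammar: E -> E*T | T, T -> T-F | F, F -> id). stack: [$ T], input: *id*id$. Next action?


lookahead ∉ {-} so T won't extend; reduce E -> T
Action: reduce (E -> T)


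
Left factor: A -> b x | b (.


Common prefix: 'b'
Factored: A -> b A', A' -> x | (


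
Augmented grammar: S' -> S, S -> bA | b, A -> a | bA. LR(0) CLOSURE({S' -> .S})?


Start: S' -> .S
For each item with dot before a nonterminal B, add B -> .γ for every B-production
Closure: [S' -> .S, S -> .bA, S -> .b]


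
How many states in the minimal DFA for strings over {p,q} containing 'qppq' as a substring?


KMP-style automaton: 4 progress states + 1 absorbing accept = 5
Minimal DFA: 5 states


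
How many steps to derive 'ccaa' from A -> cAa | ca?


Derivation: A => cAa => ccaa
Steps: 2


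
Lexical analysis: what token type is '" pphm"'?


Pattern: double-quoted sequence
Type: STRING_LITERAL


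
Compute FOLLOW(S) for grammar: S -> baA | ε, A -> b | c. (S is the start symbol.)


$ ∈ FOLLOW(S). For each A -> αBβ: add FIRST(β)\{ε} to FOLLOW(B); if β nullable, add FOLLOW(A).
FOLLOW(S) = {$}


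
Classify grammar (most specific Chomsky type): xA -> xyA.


LHS has context (more than one symbol) and |LHS| ≤ |RHS|
Classification: Type 1 (Context-Sensitive)


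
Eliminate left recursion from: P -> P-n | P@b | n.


Left-recursive alternatives: P-n, P@b; non-recursive: n
Introduce P': P -> nP', P' -> -nP' | @bP' | ε


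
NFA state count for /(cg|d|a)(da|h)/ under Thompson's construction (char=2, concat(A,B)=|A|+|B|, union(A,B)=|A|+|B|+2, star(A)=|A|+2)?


Syntax tree has 7 char leaf(s), 3 union(s), 0 star(s)
chars contribute 7×2 = 14; each union adds +2; each star adds +2
Total: 14 + 6 + 0 = 20 states


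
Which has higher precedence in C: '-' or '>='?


'-' is additive (level 9); '>=' is relational (level 7)
Higher level binds tighter
'-' has higher precedence than '>='


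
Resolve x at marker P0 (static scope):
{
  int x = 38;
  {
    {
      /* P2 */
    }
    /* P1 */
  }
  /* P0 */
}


x declared in the same block as P0
x = 38


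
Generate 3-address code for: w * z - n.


Break into single-operator statements:
t1 = w * z
t2 = t1 - n


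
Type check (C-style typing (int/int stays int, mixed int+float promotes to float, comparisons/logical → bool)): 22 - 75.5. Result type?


Operand types: int - float
Rule: mixed int/float promotes to float; int/int stays int
Result type: float


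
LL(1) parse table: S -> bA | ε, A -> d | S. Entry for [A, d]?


For [A, d]: 'd' ∈ FIRST(d)
Entry: A -> d


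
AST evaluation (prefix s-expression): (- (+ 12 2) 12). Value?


Evaluate inner: (+ 12 2) = 14
Evaluate root: (- 14 12) = 2
Result: 2


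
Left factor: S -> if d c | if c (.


Common prefix: 'if'
Factored: S -> if S', S' -> d c | c (


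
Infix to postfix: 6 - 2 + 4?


Left to right (same or higher precedence on left)
Postfix: 6 2 - 4 +


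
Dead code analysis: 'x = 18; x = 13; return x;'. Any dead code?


first assignment to x is overwritten before any read
Dead: 'x = 18'


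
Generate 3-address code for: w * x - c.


Break into single-operator statements:
t1 = w * x
t2 = t1 - c


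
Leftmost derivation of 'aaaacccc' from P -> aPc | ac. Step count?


Derivation: P => aPc => aaPcc => aaaPccc => aaaacccc
Steps: 4


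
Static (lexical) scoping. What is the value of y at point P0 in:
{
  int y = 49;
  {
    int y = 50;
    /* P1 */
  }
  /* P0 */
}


y declared in the same block as P0
y = 49


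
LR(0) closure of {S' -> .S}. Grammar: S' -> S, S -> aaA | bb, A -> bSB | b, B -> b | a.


Start: S' -> .S
For each item with dot before a nonterminal B, add B -> .γ for every B-production
Closure: [S' -> .S, S -> .aaA, S -> .bb]


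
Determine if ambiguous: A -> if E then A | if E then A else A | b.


dangling else: 'if E then if E then b else b' parses two ways
Ambiguous


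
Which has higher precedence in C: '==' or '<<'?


'<<' is shift (level 8); '==' is equality (level 6)
Higher level binds tighter
'<<' has higher precedence than '=='


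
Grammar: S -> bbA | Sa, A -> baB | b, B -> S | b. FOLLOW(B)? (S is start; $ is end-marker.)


$ ∈ FOLLOW(S). For each A -> αBβ: add FIRST(β)\{ε} to FOLLOW(B); if β nullable, add FOLLOW(A).
FOLLOW(B) = {$, a}


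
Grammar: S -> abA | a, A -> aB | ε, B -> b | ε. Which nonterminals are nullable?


A nonterminal is nullable iff some alternative derives ε (directly, or every symbol in it is nullable)
Nullable: {A, B}


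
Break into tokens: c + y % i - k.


Scan left to right, longest-match per lexeme
Tokens: ID(c), OP(+), ID(y), OP(%), ID(i), OP(-), ID(k)


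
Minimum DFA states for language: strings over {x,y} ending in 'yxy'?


Track the longest suffix of input matching a prefix of 'yxy': 4 classes (prefixes of length 0..3)
Minimal DFA: 4 states


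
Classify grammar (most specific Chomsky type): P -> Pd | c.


Left-linear: every RHS is a terminal or one nonterminal followed by a terminal
Classification: Type 3 (Regular)


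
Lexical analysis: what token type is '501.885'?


Pattern: digits with a decimal point
Type: FLOAT_LITERAL


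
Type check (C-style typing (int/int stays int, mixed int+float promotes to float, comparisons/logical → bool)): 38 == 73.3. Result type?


Operand types: int == float
Rule: comparison yields bool
Result type: bool


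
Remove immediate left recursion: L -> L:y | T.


Left-recursive alternatives: L:y; non-recursive: T
Introduce L': L -> TL', L' -> :yL' | ε


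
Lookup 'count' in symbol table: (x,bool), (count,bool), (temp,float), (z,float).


Lookup 'count' → type bool


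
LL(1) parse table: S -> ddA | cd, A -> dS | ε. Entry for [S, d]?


For [S, d]: 'd' ∈ FIRST(ddA)
Entry: S -> ddA


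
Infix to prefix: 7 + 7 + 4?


left-to-right (same/higher precedence on left): tree is (+ (+ 7 7) 4)
Prefix: + + 7 7 4


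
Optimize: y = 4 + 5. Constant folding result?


4 + 5 = 9 at compile time
Optimized: y = 9


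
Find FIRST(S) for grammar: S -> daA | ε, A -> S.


Per alternative of S: FIRST(daA) = {d}; FIRST(ε) = {ε}
FIRST(S) = {d, ε}


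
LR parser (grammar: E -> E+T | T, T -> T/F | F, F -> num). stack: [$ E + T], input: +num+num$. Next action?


handle 'E+T' on top; lookahead ∈ FOLLOW(E) = {+, $}
Action: reduce (E -> E+T)


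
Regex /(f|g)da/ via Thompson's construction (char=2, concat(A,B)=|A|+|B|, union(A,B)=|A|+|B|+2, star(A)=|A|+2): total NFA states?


Syntax tree has 4 char leaf(s), 1 union(s), 0 star(s)
chars contribute 4×2 = 8; each union adds +2; each star adds +2
Total: 8 + 2 + 0 = 10 states


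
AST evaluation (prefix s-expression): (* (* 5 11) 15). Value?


Evaluate inner: (* 5 11) = 55
Evaluate root: (* 55 15) = 825
Result: 825


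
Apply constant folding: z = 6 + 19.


6 + 19 = 25 at compile time
Optimized: z = 25


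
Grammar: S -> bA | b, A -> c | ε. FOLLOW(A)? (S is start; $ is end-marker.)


$ ∈ FOLLOW(S). For each A -> αBβ: add FIRST(β)\{ε} to FOLLOW(B); if β nullable, add FOLLOW(A).
FOLLOW(A) = {$}


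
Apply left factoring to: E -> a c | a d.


Common prefix: 'a'
Factored: E -> a E', E' -> c | d


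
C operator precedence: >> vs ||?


'>>' is shift (level 8); '||' is logical OR (level 1)
Higher level binds tighter
'>>' has higher precedence than '||'


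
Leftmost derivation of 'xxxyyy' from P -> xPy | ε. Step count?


Derivation: P => xPy => xxPyy => xxxPyyy => xxxyyy
Steps: 4


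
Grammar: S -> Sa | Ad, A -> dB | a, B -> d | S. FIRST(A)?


Per alternative of A: FIRST(dB) = {d}; FIRST(a) = {a}
FIRST(A) = {a, d}


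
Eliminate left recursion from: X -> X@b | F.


Left-recursive alternatives: X@b; non-recursive: F
Introduce X': X -> FX', X' -> @bX' | ε


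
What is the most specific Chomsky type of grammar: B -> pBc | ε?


Single nonterminal LHS, but p^n c^n is not regular
Classification: Type 2 (Context-Free)


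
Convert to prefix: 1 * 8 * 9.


left-to-right (same/higher precedence on left): tree is (* (* 1 8) 9)
Prefix: * * 1 8 9


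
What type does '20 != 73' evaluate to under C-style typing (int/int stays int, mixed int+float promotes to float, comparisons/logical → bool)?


Operand types: int != int
Rule: comparison yields bool
Result type: bool


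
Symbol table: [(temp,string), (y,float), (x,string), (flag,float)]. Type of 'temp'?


Lookup 'temp' → type string


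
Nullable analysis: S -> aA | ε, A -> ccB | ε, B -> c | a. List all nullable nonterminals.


A nonterminal is nullable iff some alternative derives ε (directly, or every symbol in it is nullable)
Nullable: {A, S}


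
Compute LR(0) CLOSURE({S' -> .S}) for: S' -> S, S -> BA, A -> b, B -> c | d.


Start: S' -> .S
For each item with dot before a nonterminal B, add B -> .γ for every B-production
Closure: [S' -> .S, S -> .BA, B -> .c, B -> .d]


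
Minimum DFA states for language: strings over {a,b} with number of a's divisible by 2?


Track (count of a) mod 2: states 0..1, accept at 0
Minimal DFA: 2 states


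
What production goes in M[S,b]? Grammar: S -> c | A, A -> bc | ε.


For [S, b]: 'b' ∈ FIRST(A)
Entry: S -> A


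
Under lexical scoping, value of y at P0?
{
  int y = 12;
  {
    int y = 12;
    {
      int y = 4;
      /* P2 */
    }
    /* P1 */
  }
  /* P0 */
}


y declared in the same block as P0
y = 12


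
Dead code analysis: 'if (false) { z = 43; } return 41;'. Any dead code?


condition is constant false, so the whole block is unreachable
Dead: 'if (false) { z = 43; }'


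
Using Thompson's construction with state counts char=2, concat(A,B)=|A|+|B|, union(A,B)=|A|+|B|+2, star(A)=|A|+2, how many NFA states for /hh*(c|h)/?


Syntax tree has 4 char leaf(s), 1 union(s), 1 star(s)
chars contribute 4×2 = 8; each union adds +2; each star adds +2
Total: 8 + 2 + 2 = 12 states


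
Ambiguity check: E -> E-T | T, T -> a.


precedence layered via separate nonterminal T: deterministic
Unambiguous


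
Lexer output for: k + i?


Scan left to right, longest-match per lexeme
Tokens: ID(k), OP(+), ID(i)


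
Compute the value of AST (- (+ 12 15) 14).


Evaluate inner: (+ 12 15) = 27
Evaluate root: (- 27 14) = 13
Result: 13


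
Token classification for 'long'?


Pattern: reserved word
Type: KEYWORD


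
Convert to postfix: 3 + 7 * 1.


* has higher precedence, evaluate 7*1 first
Postfix: 3 7 1 * +


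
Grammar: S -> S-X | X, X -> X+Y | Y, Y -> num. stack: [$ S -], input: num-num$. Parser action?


no handle ('S-' is not any RHS); shift 'num'
Action: shift


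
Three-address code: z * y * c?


Break into single-operator statements:
t1 = z * y
t2 = t1 * c


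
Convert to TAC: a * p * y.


Break into single-operator statements:
t1 = a * p
t2 = t1 * y


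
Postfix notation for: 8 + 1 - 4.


Left to right (same or higher precedence on left)
Postfix: 8 1 + 4 -


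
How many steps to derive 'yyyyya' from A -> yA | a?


Derivation: A => yA => yyA => yyyA => yyyyA => yyyyyA => yyyyya
Steps: 6


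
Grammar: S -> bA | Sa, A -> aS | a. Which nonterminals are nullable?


A nonterminal is nullable iff some alternative derives ε (directly, or every symbol in it is nullable)
Nullable: {}


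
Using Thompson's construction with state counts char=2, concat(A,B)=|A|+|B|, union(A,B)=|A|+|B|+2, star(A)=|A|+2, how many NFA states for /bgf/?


Syntax tree has 3 char leaf(s), 0 union(s), 0 star(s)
chars contribute 3×2 = 6; each union adds +2; each star adds +2
Total: 6 + 0 + 0 = 6 states


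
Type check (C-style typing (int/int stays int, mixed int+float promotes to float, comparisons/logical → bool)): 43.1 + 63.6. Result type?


Operand types: float + float
Rule: mixed int/float promotes to float; int/int stays int
Result type: float


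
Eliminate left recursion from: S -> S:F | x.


Left-recursive alternatives: S:F; non-recursive: x
Introduce S': S -> xS', S' -> :FS' | ε


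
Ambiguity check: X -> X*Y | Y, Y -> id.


precedence layered via separate nonterminal Y: deterministic
Unambiguous


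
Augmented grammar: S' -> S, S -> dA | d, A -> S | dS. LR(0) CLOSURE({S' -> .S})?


Start: S' -> .S
For each item with dot before a nonterminal B, add B -> .γ for every B-production
Closure: [S' -> .S, S -> .dA, S -> .d]


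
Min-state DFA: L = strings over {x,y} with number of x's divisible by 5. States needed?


Track (count of x) mod 5: states 0..4, accept at 0
Minimal DFA: 5 states


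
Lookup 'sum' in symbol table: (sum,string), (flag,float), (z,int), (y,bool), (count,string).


Lookup 'sum' → type string


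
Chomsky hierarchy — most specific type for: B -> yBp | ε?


Single nonterminal LHS, but y^n p^n is not regular
Classification: Type 2 (Context-Free)


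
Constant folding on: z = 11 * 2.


11 * 2 = 22 at compile time
Optimized: z = 22


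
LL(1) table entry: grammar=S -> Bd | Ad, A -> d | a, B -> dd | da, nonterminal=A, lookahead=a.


For [A, a]: 'a' ∈ FIRST(a)
Entry: A -> a


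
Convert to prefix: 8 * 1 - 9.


left-to-right (same/higher precedence on left): tree is (- (* 8 1) 9)
Prefix: - * 8 1 9


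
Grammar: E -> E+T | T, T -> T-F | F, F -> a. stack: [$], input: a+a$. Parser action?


no handle on stack; shift 'a'
Action: shift


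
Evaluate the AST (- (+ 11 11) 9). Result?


Evaluate inner: (+ 11 11) = 22
Evaluate root: (- 22 9) = 13
Result: 13


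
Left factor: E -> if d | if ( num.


Common prefix: 'if'
Factored: E -> if E', E' -> d | ( num


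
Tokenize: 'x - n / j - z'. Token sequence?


Scan left to right, longest-match per lexeme
Tokens: ID(x), OP(-), ID(n), OP(/), ID(j), OP(-), ID(z)


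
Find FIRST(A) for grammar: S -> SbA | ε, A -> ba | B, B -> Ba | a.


Per alternative of A: FIRST(ba) = {b}; FIRST(B) = {a}
FIRST(A) = {a, b}


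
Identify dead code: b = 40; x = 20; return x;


b is assigned but never read
Dead: 'b = 40'


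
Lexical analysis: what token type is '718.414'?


Pattern: digits with a decimal point
Type: FLOAT_LITERAL


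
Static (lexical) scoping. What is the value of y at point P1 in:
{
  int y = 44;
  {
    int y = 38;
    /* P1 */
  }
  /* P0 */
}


y declared in the same block as P1
y = 38


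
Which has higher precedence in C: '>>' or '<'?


'>>' is shift (level 8); '<' is relational (level 7)
Higher level binds tighter
'>>' has higher precedence than '<'


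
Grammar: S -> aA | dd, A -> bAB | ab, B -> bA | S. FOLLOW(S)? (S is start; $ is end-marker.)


$ ∈ FOLLOW(S). For each A -> αBβ: add FIRST(β)\{ε} to FOLLOW(B); if β nullable, add FOLLOW(A).
FOLLOW(S) = {$, a, b, d}


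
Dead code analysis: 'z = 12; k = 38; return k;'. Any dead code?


z is assigned but never read
Dead: 'z = 12'


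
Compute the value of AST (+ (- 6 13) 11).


Evaluate inner: (- 6 13) = -7
Evaluate root: (+ -7 11) = 4
Result: 4


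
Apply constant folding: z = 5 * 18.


5 * 18 = 90 at compile time
Optimized: z = 90


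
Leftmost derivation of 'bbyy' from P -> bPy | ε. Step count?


Derivation: P => bPy => bbPyy => bbyy
Steps: 3


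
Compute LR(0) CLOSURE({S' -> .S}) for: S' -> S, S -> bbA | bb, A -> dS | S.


Start: S' -> .S
For each item with dot before a nonterminal B, add B -> .γ for every B-production
Closure: [S' -> .S, S -> .bbA, S -> .bb]


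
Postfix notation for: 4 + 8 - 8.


Left to right (same or higher precedence on left)
Postfix: 4 8 + 8 -


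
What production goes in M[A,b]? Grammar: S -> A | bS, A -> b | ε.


For [A, b]: 'b' ∈ FIRST(b)
Entry: A -> b


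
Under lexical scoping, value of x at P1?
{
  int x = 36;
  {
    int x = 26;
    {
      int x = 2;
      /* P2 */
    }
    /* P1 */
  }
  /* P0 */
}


x declared in the same block as P1
x = 26


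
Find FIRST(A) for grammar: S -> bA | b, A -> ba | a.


Per alternative of A: FIRST(ba) = {b}; FIRST(a) = {a}
FIRST(A) = {a, b}


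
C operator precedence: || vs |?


'|' is bitwise OR (level 3); '||' is logical OR (level 1)
Higher level binds tighter
'|' has higher precedence than '||'


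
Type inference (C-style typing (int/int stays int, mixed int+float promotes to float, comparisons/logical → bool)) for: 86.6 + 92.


Operand types: float + int
Rule: mixed int/float promotes to float; int/int stays int
Result type: float


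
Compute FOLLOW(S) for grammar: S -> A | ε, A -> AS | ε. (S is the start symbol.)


$ ∈ FOLLOW(S). For each A -> αBβ: add FIRST(β)\{ε} to FOLLOW(B); if β nullable, add FOLLOW(A).
FOLLOW(S) = {$}


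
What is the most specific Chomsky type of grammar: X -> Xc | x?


Left-linear: every RHS is a terminal or one nonterminal followed by a terminal
Classification: Type 3 (Regular)


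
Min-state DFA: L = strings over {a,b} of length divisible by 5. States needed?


Track length mod 5: states 0..4, accept at 0
Minimal DFA: 5 states


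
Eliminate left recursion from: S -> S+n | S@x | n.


Left-recursive alternatives: S+n, S@x; non-recursive: n
Introduce S': S -> nS', S' -> +nS' | @xS' | ε


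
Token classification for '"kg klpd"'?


Pattern: double-quoted sequence
Type: STRING_LITERAL


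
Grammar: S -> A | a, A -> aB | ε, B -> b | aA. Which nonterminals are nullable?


A nonterminal is nullable iff some alternative derives ε (directly, or every symbol in it is nullable)
Nullable: {A, S}


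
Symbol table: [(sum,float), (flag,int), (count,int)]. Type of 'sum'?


Lookup 'sum' → type float


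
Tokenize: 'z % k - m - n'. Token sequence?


Scan left to right, longest-match per lexeme
Tokens: ID(z), OP(%), ID(k), OP(-), ID(m), OP(-), ID(n)


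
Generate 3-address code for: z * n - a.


Break into single-operator statements:
t1 = z * n
t2 = t1 - a


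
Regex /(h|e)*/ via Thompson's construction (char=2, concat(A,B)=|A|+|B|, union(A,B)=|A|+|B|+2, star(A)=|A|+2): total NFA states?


Syntax tree has 2 char leaf(s), 1 union(s), 1 star(s)
chars contribute 2×2 = 4; each union adds +2; each star adds +2
Total: 4 + 2 + 2 = 8 states


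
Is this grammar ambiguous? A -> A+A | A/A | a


'a+a/a' has two parse trees (no precedence encoded between + and /)
Ambiguous


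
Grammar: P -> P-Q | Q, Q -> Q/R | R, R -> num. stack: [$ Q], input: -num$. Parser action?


lookahead ∉ {/} so Q won't extend; reduce P -> Q
Action: reduce (P -> Q)


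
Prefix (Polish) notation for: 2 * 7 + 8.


left-to-right (same/higher precedence on left): tree is (+ (* 2 7) 8)
Prefix: + * 2 7 8


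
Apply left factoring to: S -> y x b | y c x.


Common prefix: 'y'
Factored: S -> y S', S' -> x b | c x


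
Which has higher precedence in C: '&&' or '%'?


'%' is multiplicative (level 10); '&&' is logical AND (level 2)
Higher level binds tighter
'%' has higher precedence than '&&'


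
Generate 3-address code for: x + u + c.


Break into single-operator statements:
t1 = x + u
t2 = t1 + c


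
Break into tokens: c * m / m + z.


Scan left to right, longest-match per lexeme
Tokens: ID(c), OP(*), ID(m), OP(/), ID(m), OP(+), ID(z)


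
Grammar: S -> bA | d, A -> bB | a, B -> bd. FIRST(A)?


Per alternative of A: FIRST(bB) = {b}; FIRST(a) = {a}
FIRST(A) = {a, b}


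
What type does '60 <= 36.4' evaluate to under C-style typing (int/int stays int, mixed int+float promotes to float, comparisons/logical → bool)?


Operand types: int <= float
Rule: comparison yields bool
Result type: bool


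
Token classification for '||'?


Pattern: operator symbol
Type: OPERATOR


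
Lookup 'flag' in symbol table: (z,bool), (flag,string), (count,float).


Lookup 'flag' → type string


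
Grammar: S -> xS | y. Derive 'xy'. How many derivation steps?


Derivation: S => xS => xy
Steps: 2


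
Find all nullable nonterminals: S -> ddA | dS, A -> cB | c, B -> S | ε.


A nonterminal is nullable iff some alternative derives ε (directly, or every symbol in it is nullable)
Nullable: {B}


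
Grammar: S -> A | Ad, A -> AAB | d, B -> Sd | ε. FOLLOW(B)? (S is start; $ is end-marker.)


$ ∈ FOLLOW(S). For each A -> αBβ: add FIRST(β)\{ε} to FOLLOW(B); if β nullable, add FOLLOW(A).
FOLLOW(B) = {$, d}


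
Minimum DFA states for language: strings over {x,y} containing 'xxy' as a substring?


KMP-style automaton: 3 progress states + 1 absorbing accept = 4
Minimal DFA: 4 states


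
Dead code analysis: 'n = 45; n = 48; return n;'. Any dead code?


first assignment to n is overwritten before any read
Dead: 'n = 45'


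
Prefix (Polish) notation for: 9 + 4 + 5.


left-to-right (same/higher precedence on left): tree is (+ (+ 9 4) 5)
Prefix: + + 9 4 5


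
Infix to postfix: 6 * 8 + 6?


Left to right (same or higher precedence on left)
Postfix: 6 8 * 6 +


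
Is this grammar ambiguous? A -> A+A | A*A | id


'id+id*id' has two parse trees (no precedence encoded between + and *)
Ambiguous


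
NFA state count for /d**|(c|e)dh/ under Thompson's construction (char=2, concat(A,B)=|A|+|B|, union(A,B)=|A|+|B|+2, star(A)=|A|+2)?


Syntax tree has 5 char leaf(s), 2 union(s), 2 star(s)
chars contribute 5×2 = 10; each union adds +2; each star adds +2
Total: 10 + 4 + 4 = 18 states


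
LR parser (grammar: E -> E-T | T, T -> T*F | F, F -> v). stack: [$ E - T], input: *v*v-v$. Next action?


'*' can extend T; shift to build T -> T*F
Action: shift


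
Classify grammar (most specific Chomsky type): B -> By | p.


Left-linear: every RHS is a terminal or one nonterminal followed by a terminal
Classification: Type 3 (Regular)


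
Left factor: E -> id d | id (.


Common prefix: 'id'
Factored: E -> id E', E' -> d | (


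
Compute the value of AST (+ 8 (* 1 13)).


Evaluate inner: (* 1 13) = 13
Evaluate root: (+ 8 13) = 21
Result: 21


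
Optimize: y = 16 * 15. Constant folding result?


16 * 15 = 240 at compile time
Optimized: y = 240


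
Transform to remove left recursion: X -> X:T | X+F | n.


Left-recursive alternatives: X:T, X+F; non-recursive: n
Introduce X': X -> nX', X' -> :TX' | +FX' | ε


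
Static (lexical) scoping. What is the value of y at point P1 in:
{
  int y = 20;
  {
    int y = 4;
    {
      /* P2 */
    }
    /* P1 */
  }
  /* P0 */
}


y declared in the same block as P1
y = 4


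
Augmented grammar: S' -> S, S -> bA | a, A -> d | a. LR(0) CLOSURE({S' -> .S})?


Start: S' -> .S
For each item with dot before a nonterminal B, add B -> .γ for every B-production
Closure: [S' -> .S, S -> .bA, S -> .a]


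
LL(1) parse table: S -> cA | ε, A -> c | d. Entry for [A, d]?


For [A, d]: 'd' ∈ FIRST(d)
Entry: A -> d


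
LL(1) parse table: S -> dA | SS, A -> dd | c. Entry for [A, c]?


For [A, c]: 'c' ∈ FIRST(c)
Entry: A -> c


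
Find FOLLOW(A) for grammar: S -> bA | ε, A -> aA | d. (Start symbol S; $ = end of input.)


$ ∈ FOLLOW(S). For each A -> αBβ: add FIRST(β)\{ε} to FOLLOW(B); if β nullable, add FOLLOW(A).
FOLLOW(A) = {$}


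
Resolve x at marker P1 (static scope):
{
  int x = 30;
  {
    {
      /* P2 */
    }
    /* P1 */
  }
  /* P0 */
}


P1's block does not declare x; resolves to the enclosing declaration at depth 0
x = 30


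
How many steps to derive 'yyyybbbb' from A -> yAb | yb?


Derivation: A => yAb => yyAbb => yyyAbbb => yyyybbbb
Steps: 4


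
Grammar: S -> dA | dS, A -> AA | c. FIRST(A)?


Per alternative of A: FIRST(AA) = {c}; FIRST(c) = {c}
FIRST(A) = {c}


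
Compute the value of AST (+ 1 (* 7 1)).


Evaluate inner: (* 7 1) = 7
Evaluate root: (+ 1 7) = 8
Result: 8


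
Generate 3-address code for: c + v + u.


Break into single-operator statements:
t1 = c + v
t2 = t1 + u


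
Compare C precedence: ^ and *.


'*' is multiplicative (level 10); '^' is bitwise XOR (level 4)
Higher level binds tighter
'*' has higher precedence than '^'


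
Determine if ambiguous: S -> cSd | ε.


balanced c^n…d^n: each string has a unique parse
Unambiguous


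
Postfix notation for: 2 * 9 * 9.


Left to right (same or higher precedence on left)
Postfix: 2 9 * 9 *


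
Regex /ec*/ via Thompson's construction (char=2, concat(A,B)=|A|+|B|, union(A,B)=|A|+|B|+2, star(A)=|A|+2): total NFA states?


Syntax tree has 2 char leaf(s), 0 union(s), 1 star(s)
chars contribute 2×2 = 4; each union adds +2; each star adds +2
Total: 4 + 0 + 2 = 6 states


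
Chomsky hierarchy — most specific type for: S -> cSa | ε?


Single nonterminal LHS, but c^n a^n is not regular
Classification: Type 2 (Context-Free)


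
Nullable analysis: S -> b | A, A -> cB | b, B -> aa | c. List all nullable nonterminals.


A nonterminal is nullable iff some alternative derives ε (directly, or every symbol in it is nullable)
Nullable: {}


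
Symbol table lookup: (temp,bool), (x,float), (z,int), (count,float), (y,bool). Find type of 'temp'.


Lookup 'temp' → type bool


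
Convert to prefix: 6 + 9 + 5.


left-to-right (same/higher precedence on left): tree is (+ (+ 6 9) 5)
Prefix: + + 6 9 5
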